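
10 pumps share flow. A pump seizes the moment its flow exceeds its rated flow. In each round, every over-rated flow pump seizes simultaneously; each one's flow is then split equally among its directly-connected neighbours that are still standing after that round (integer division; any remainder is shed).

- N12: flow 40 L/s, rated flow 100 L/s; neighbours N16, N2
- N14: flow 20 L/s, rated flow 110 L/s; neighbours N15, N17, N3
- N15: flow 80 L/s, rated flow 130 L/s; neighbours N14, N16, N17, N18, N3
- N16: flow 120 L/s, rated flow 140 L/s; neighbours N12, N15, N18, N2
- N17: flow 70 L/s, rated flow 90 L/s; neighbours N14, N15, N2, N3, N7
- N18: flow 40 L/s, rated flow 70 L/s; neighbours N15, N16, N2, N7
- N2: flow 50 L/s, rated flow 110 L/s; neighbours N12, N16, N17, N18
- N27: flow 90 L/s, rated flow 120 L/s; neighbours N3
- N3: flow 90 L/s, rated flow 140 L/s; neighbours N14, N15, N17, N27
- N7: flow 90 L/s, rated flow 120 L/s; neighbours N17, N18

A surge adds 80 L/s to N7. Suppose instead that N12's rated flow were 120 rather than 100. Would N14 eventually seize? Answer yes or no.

With N12's rated flow at 120:
Round 1 — N7 at 170 > 120. N7 seizes.
  N7 sheds 170 L/s to N17, N18: 85 each.
    N17: 70+85 = 155 > 90
    N18: 40+85 = 125 > 70
Round 2 — N17, N18 seize.
  N17 sheds 155 L/s to N14, N15, N2, N3: 38 each (3 lost).
    N14: 20+38 = 58 ≤ 110
    N15: 80+38 = 118 ≤ 130
    N2: 50+38 = 88 ≤ 110
    N3: 90+38 = 128 ≤ 140
  N18 sheds 125 L/s to N15, N16, N2: 41 each (2 lost).
    N15: 118+41 = 159 > 130
    N16: 120+41 = 161 > 140
    N2: 88+41 = 129 > 110
Round 3 — N15, N16, N2 seize.
  N15 sheds 159 L/s to N14, N3: 79 each (1 lost).
    N14: 58+79 = 137 > 110
    N3: 128+79 = 207 > 140
  N16 sheds 161 L/s to N12: 161 each.
    N12: 40+161 = 201 > 120
  N2 sheds 129 L/s to N12: 129 each.
    N12: 201+129 = 330 > 120
Round 4 — N12, N14, N3 seize.
  N12 sheds 330 L/s: no online neighbours, lost.
  N14 sheds 137 L/s: no online neighbours, lost.
  N3 sheds 207 L/s to N27: 207 each.
    N27: 90+207 = 297 > 120
Round 5 — N27 seizes.
  N27 sheds 297 L/s: no online neighbours, lost.
No further seizures.

yes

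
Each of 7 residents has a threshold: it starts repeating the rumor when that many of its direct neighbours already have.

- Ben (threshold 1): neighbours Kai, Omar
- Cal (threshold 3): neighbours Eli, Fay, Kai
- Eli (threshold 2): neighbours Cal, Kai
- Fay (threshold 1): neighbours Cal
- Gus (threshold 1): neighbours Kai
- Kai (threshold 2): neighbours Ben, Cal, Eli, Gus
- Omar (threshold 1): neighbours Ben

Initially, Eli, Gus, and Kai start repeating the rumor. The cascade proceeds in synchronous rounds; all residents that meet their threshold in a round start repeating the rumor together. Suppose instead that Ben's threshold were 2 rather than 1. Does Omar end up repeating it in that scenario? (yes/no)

With Ben's threshold at 2:
Round 1 — Eli, Gus, Kai start repeating the rumor (initial).
Round 2 — no new spreads; cascade stops.

no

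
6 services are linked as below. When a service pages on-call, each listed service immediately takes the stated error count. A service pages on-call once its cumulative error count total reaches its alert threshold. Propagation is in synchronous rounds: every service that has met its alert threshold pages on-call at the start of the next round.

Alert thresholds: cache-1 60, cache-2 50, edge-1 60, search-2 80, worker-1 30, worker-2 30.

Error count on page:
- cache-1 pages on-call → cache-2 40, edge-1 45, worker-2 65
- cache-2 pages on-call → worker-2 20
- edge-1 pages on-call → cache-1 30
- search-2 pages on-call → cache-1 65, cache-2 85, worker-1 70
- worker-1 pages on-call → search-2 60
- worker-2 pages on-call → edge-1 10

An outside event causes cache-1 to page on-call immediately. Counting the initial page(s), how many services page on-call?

2

Round 1 — cache-1 pages on-call (initial).
  cache-2: +40 → 40 < 50
  edge-1: +45 → 45 < 60
  worker-2: +65 → 65 ≥ 30
Round 2 — worker-2 pages on-call.
  edge-1: +10 → 55 < 60
No further pages.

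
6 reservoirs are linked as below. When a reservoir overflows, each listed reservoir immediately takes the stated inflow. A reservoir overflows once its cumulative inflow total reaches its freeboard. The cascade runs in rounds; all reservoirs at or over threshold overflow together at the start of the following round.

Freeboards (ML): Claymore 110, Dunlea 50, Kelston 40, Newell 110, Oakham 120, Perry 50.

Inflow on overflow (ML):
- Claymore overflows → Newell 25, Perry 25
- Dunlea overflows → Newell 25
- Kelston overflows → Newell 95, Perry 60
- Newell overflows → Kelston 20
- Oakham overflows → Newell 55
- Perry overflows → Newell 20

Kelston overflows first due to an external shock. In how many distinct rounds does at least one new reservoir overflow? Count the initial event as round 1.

Round 1 — Kelston overflows (initial).
  Newell: +95 → 95 < 110
  Perry: +60 → 60 ≥ 50
Round 2 — Perry overflows.
  Newell: +20 → 115 ≥ 110
Round 3 — Newell overflows.
No further overflows.

3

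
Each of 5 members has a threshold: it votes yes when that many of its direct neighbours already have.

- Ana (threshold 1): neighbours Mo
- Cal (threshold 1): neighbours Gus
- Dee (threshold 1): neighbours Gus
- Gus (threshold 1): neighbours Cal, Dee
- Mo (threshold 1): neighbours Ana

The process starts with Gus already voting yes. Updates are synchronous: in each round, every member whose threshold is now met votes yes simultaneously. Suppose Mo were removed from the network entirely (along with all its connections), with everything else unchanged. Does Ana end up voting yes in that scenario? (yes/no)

With Mo removed:
Round 1 — Gus votes yes (initial).
Round 2 — checking thresholds:
  Cal: 1 of 1 neighbours ≥ 1, votes yes.
  Dee: 1 of 1 neighbours ≥ 1, votes yes.
Round 3 — no new yes votes; cascade stops.

no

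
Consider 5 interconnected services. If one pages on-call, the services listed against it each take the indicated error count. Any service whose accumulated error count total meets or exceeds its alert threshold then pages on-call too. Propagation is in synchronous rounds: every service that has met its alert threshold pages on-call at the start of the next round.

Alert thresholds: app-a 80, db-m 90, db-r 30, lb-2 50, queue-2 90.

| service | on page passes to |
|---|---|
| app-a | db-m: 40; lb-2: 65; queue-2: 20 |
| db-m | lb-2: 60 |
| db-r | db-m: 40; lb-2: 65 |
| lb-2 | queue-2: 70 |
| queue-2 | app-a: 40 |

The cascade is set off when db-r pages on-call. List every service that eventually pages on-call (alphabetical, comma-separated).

db-r, lb-2

Round 1 — db-r pages on-call (initial).
  db-m: +40 → 40 < 90
  lb-2: +65 → 65 ≥ 50
Round 2 — lb-2 pages on-call.
  queue-2: +70 → 70 < 90
No further pages.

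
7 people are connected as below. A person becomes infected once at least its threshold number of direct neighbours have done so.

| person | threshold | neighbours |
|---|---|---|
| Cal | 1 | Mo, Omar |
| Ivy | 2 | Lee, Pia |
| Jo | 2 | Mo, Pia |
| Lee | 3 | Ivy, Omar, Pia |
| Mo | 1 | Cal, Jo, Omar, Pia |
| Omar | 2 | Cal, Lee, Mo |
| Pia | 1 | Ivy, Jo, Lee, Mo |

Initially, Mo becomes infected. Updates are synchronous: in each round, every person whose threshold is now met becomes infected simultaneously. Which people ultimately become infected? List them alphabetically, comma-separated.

Round 1 — Mo becomes infected (initial).
Round 2 — checking thresholds:
  Cal: 1 of 2 neighbours ≥ 1, becomes infected.
  Jo: 1 of 2 neighbours < 2, not yet.
  Omar: 1 of 3 neighbours < 2, not yet.
  Pia: 1 of 4 neighbours ≥ 1, becomes infected.
Round 3 — checking thresholds:
  Ivy: 1 of 2 neighbours < 2, not yet.
  Jo: 2 of 2 neighbours ≥ 2, becomes infected.
  Lee: 1 of 3 neighbours < 3, not yet.
  Omar: 2 of 3 neighbours ≥ 2, becomes infected.
Round 4 — no new infections; cascade stops.

Cal, Jo, Mo, Omar, Pia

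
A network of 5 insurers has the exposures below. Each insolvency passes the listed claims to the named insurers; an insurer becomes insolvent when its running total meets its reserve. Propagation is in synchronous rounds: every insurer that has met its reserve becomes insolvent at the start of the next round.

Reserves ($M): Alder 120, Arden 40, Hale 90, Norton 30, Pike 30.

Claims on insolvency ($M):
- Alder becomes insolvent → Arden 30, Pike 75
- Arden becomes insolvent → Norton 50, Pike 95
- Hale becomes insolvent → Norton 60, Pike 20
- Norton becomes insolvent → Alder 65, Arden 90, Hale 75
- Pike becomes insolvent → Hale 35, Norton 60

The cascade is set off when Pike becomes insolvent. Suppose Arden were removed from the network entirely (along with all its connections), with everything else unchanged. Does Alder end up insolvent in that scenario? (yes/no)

With Arden removed:
Round 1 — Pike becomes insolvent (initial).
  Hale: +35 → 35 < 90
  Norton: +60 → 60 ≥ 30
Round 2 — Norton becomes insolvent.
  Alder: +65 → 65 < 120
  Hale: +75 → 110 ≥ 90
Round 3 — Hale becomes insolvent.
No further insolvencies.

no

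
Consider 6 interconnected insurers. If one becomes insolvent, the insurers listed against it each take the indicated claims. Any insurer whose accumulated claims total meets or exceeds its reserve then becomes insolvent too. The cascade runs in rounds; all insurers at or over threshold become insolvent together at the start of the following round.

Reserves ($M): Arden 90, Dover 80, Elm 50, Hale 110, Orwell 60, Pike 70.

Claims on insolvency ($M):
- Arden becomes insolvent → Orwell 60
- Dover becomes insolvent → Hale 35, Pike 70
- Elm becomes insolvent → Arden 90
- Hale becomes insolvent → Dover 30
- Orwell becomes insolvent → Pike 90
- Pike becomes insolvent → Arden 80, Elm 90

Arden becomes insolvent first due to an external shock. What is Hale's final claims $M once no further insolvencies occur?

Round 1 — Arden becomes insolvent (initial).
  Orwell: +60 → 60 ≥ 60
Round 2 — Orwell becomes insolvent.
  Pike: +90 → 90 ≥ 70
Round 3 — Pike becomes insolvent.
  Elm: +90 → 90 ≥ 50
Round 4 — Elm becomes insolvent.
No further insolvencies.

0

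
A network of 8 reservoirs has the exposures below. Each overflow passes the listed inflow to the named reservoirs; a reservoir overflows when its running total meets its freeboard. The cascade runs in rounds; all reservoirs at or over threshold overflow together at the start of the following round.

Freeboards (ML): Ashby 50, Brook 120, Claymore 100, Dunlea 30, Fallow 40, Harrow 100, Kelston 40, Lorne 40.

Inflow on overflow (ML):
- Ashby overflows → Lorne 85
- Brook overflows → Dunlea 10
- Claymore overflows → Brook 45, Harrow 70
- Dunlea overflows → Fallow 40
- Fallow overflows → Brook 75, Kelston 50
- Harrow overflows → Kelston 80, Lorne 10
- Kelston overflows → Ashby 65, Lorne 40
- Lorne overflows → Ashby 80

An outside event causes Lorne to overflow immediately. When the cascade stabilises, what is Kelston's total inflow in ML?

0

Round 1 — Lorne overflows (initial).
  Ashby: +80 → 80 ≥ 50
Round 2 — Ashby overflows.
No further overflows.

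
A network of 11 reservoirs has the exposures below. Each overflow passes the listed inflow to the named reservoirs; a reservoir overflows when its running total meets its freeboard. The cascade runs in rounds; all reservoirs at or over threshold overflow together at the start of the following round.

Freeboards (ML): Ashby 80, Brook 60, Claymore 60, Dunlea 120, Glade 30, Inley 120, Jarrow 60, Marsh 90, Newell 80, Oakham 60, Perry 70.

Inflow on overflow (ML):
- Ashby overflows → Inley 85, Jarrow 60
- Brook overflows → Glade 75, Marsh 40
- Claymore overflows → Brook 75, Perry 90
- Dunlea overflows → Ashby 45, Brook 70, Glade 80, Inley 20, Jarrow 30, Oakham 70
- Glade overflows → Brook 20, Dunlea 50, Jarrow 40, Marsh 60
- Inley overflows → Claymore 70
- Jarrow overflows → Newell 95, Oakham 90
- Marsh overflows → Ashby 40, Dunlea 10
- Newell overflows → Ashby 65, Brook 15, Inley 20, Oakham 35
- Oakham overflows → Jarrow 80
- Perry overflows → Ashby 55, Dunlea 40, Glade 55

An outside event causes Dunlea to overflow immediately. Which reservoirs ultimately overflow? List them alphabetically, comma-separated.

Ashby, Brook, Claymore, Dunlea, Glade, Inley, Jarrow, Marsh, Newell, Oakham, Perry

Round 1 — Dunlea overflows (initial).
  Ashby: +45 → 45 < 80
  Brook: +70 → 70 ≥ 60
  Glade: +80 → 80 ≥ 30
  Inley: +20 → 20 < 120
  Jarrow: +30 → 30 < 60
  Oakham: +70 → 70 ≥ 60
Round 2 — Brook, Glade, Oakham overflow.
  Jarrow: +40+80 → 150 ≥ 60
  Marsh: +40+60 → 100 ≥ 90
Round 3 — Jarrow, Marsh overflow.
  Ashby: +40 → 85 ≥ 80
  Newell: +95 → 95 ≥ 80
Round 4 — Ashby, Newell overflow.
  Inley: +85+20 → 125 ≥ 120
Round 5 — Inley overflows.
  Claymore: +70 → 70 ≥ 60
Round 6 — Claymore overflows.
  Perry: +90 → 90 ≥ 70
Round 7 — Perry overflows.
No further overflows.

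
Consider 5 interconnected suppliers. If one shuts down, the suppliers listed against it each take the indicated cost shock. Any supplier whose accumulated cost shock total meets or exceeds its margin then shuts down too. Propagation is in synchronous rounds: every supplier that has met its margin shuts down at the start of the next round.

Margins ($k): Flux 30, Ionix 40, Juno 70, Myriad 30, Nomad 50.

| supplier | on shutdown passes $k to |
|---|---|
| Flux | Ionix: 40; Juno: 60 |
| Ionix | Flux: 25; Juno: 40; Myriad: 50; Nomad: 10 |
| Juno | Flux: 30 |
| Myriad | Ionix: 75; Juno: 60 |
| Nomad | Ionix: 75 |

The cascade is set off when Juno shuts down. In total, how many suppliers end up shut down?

Round 1 — Juno shuts down (initial).
  Flux: +30 → 30 ≥ 30
Round 2 — Flux shuts down.
  Ionix: +40 → 40 ≥ 40
Round 3 — Ionix shuts down.
  Myriad: +50 → 50 ≥ 30
  Nomad: +10 → 10 < 50
Round 4 — Myriad shuts down.
No further shutdowns.

4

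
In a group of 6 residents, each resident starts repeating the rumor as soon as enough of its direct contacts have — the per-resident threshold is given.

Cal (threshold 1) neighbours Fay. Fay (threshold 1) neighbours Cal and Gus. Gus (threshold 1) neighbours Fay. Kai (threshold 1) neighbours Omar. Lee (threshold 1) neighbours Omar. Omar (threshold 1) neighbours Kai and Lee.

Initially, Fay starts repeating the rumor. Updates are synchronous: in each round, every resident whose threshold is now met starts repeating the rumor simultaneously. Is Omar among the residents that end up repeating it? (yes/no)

no

Round 1 — Fay starts repeating the rumor (initial).
Round 2 — checking thresholds:
  Cal: 1 of 1 neighbours ≥ 1, starts repeating the rumor.
  Gus: 1 of 1 neighbours ≥ 1, starts repeating the rumor.
Round 3 — no new spreads; cascade stops.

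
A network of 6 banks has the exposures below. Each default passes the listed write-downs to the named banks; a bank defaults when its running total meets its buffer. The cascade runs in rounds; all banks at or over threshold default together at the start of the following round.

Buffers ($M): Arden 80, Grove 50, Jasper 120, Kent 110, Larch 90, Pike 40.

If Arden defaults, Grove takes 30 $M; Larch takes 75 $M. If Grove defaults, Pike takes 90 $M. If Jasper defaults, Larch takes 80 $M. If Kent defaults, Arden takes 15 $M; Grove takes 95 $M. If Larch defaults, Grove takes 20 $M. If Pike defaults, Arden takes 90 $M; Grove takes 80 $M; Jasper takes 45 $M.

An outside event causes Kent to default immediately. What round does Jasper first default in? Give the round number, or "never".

never

Round 1 — Kent defaults (initial).
  Arden: +15 → 15 < 80
  Grove: +95 → 95 ≥ 50
Round 2 — Grove defaults.
  Pike: +90 → 90 ≥ 40
Round 3 — Pike defaults.
  Arden: +90 → 105 ≥ 80
  Jasper: +45 → 45 < 120
Round 4 — Arden defaults.
  Larch: +75 → 75 < 90
No further defaults.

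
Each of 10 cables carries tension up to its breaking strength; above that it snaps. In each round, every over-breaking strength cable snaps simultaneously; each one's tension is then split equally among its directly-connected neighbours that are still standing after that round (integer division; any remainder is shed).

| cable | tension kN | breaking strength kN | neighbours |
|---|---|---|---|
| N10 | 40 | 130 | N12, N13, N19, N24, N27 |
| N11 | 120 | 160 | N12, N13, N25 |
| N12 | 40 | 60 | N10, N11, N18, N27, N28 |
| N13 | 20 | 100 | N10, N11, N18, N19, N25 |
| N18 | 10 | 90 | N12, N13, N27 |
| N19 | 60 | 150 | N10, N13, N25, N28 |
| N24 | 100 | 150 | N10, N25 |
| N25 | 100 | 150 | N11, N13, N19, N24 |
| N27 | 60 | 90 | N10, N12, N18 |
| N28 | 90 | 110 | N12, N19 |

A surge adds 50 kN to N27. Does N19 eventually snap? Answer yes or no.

no

Round 1 — N27 at 110 > 90. N27 snaps.
  N27 sheds 110 kN to N10, N12, N18: 36 each (2 lost).
    N10: 40+36 = 76 ≤ 130
    N12: 40+36 = 76 > 60
    N18: 10+36 = 46 ≤ 90
Round 2 — N12 snaps.
  N12 sheds 76 kN to N10, N11, N18, N28: 19 each.
    N10: 76+19 = 95 ≤ 130
    N11: 120+19 = 139 ≤ 160
    N18: 46+19 = 65 ≤ 90
    N28: 90+19 = 109 ≤ 110
No further breaks.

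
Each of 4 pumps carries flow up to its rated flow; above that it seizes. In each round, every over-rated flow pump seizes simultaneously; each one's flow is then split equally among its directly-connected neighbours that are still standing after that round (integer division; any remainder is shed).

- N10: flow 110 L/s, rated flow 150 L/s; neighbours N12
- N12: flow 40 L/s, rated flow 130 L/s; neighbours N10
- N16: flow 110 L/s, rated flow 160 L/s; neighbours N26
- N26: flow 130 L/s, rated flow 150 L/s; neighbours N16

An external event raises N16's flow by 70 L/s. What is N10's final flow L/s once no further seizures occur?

110

Round 1 — N16 at 180 > 160. N16 seizes.
  N16 sheds 180 L/s to N26: 180 each.
    N26: 130+180 = 310 > 150
Round 2 — N26 seizes.
  N26 sheds 310 L/s: no online neighbours, lost.
No further seizures.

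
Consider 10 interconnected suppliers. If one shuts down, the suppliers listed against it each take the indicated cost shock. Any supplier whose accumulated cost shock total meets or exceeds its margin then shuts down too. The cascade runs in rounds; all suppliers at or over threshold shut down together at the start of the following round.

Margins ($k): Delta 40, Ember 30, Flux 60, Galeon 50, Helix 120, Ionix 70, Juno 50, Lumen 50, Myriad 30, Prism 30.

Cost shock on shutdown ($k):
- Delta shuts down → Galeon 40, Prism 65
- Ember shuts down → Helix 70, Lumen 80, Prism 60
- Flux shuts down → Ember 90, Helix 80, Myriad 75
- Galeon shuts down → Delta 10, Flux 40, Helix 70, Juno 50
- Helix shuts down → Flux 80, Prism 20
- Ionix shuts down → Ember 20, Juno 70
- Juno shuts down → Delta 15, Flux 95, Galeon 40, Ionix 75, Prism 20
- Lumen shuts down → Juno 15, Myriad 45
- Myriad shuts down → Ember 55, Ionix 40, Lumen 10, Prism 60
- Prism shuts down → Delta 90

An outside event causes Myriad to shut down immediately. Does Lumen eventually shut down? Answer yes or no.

yes

Round 1 — Myriad shuts down (initial).
  Ember: +55 → 55 ≥ 30
  Ionix: +40 → 40 < 70
  Lumen: +10 → 10 < 50
  Prism: +60 → 60 ≥ 30
Round 2 — Ember, Prism shut down.
  Delta: +90 → 90 ≥ 40
  Helix: +70 → 70 < 120
  Lumen: +80 → 90 ≥ 50
Round 3 — Delta, Lumen shut down.
  Galeon: +40 → 40 < 50
  Juno: +15 → 15 < 50
No further shutdowns.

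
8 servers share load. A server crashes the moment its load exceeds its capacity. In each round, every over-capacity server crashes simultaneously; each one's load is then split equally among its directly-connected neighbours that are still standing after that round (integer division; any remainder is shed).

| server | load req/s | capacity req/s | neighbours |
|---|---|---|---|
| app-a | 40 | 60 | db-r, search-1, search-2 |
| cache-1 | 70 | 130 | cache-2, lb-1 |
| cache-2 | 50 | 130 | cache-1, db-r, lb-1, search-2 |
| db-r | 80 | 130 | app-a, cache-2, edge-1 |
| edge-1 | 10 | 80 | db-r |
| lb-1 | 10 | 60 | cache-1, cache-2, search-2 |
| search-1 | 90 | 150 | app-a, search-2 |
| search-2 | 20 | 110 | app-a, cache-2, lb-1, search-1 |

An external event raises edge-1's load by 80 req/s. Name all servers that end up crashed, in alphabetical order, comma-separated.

app-a, cache-1, cache-2, db-r, edge-1, lb-1, search-1, search-2

Round 1 — edge-1 at 90 > 80. edge-1 crashes.
  edge-1 sheds 90 req/s to db-r: 90 each.
    db-r: 80+90 = 170 > 130
Round 2 — db-r crashes.
  db-r sheds 170 req/s to app-a, cache-2: 85 each.
    app-a: 40+85 = 125 > 60
    cache-2: 50+85 = 135 > 130
Round 3 — app-a, cache-2 crash.
  app-a sheds 125 req/s to search-1, search-2: 62 each (1 lost).
    search-1: 90+62 = 152 > 150
    search-2: 20+62 = 82 ≤ 110
  cache-2 sheds 135 req/s to cache-1, lb-1, search-2: 45 each.
    cache-1: 70+45 = 115 ≤ 130
    lb-1: 10+45 = 55 ≤ 60
    search-2: 82+45 = 127 > 110
Round 4 — search-1, search-2 crash.
  search-1 sheds 152 req/s: no online neighbours, lost.
  search-2 sheds 127 req/s to lb-1: 127 each.
    lb-1: 55+127 = 182 > 60
Round 5 — lb-1 crashes.
  lb-1 sheds 182 req/s to cache-1: 182 each.
    cache-1: 115+182 = 297 > 130
Round 6 — cache-1 crashes.
  cache-1 sheds 297 req/s: no online neighbours, lost.
No further crashes.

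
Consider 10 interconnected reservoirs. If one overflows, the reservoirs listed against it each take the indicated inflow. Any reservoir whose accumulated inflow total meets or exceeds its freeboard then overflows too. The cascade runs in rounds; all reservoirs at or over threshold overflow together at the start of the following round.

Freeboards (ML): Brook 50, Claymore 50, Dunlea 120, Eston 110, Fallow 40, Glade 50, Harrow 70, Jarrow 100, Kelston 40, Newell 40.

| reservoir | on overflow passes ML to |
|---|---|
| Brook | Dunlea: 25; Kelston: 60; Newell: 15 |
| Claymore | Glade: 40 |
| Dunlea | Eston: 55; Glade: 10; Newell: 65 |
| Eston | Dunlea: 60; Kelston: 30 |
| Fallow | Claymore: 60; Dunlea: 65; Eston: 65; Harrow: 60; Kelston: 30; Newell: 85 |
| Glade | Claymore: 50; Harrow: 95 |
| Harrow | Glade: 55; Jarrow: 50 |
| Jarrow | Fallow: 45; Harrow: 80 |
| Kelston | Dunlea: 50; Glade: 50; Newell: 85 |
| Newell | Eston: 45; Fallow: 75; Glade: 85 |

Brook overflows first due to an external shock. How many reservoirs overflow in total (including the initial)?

9

Round 1 — Brook overflows (initial).
  Dunlea: +25 → 25 < 120
  Kelston: +60 → 60 ≥ 40
  Newell: +15 → 15 < 40
Round 2 — Kelston overflows.
  Dunlea: +50 → 75 < 120
  Glade: +50 → 50 ≥ 50
  Newell: +85 → 100 ≥ 40
Round 3 — Glade, Newell overflow.
  Claymore: +50 → 50 ≥ 50
  Eston: +45 → 45 < 110
  Fallow: +75 → 75 ≥ 40
  Harrow: +95 → 95 ≥ 70
Round 4 — Claymore, Fallow, Harrow overflow.
  Dunlea: +65 → 140 ≥ 120
  Eston: +65 → 110 ≥ 110
  Jarrow: +50 → 50 < 100
Round 5 — Dunlea, Eston overflow.
No further overflows.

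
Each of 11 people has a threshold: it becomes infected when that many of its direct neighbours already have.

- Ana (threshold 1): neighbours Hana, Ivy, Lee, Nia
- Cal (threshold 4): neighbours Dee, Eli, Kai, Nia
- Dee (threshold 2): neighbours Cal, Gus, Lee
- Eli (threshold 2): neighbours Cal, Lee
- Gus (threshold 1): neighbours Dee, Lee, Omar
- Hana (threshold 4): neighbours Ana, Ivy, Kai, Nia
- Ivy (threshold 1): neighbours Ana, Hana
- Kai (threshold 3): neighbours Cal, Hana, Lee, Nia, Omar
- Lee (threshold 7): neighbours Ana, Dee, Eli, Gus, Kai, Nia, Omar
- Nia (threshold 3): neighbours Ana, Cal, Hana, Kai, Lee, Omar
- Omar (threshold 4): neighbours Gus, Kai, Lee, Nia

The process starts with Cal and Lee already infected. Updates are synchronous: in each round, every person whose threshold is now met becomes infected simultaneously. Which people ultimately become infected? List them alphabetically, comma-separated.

Round 1 — Cal, Lee become infected (initial).
Round 2 — checking thresholds:
  Ana: 1 of 4 neighbours ≥ 1, becomes infected.
  Dee: 2 of 3 neighbours ≥ 2, becomes infected.
  Eli: 2 of 2 neighbours ≥ 2, becomes infected.
  Gus: 1 of 3 neighbours ≥ 1, becomes infected.
  Kai: 2 of 5 neighbours < 3, holds.
  Nia: 2 of 6 neighbours < 3, holds.
  Omar: 1 of 4 neighbours < 4, holds.
Round 3 — checking thresholds:
  Hana: 1 of 4 neighbours < 4, holds.
  Ivy: 1 of 2 neighbours ≥ 1, becomes infected.
  Kai: 2 of 5 neighbours < 3, holds.
  Nia: 3 of 6 neighbours ≥ 3, becomes infected.
  Omar: 2 of 4 neighbours < 4, holds.
Round 4 — checking thresholds:
  Hana: 3 of 4 neighbours < 4, holds.
  Kai: 3 of 5 neighbours ≥ 3, becomes infected.
  Omar: 3 of 4 neighbours < 4, holds.
Round 5 — checking thresholds:
  Hana: 4 of 4 neighbours ≥ 4, becomes infected.
  Omar: 4 of 4 neighbours ≥ 4, becomes infected.
Round 6 — no new infections; cascade stops.

Ana, Cal, Dee, Eli, Gus, Hana, Ivy, Kai, Lee, Nia, Omar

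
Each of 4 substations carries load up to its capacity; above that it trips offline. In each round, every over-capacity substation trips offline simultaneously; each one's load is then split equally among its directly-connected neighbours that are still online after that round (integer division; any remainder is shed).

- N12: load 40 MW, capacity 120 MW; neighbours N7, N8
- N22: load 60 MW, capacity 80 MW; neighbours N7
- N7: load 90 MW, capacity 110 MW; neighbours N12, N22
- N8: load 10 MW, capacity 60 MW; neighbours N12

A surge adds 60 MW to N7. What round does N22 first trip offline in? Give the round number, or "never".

Round 1 — N7 at 150 > 110. N7 trips offline.
  N7 sheds 150 MW to N12, N22: 75 each.
    N12: 40+75 = 115 ≤ 120
    N22: 60+75 = 135 > 80
Round 2 — N22 trips offline.
  N22 sheds 135 MW: no online neighbours, lost.
No further trips.

2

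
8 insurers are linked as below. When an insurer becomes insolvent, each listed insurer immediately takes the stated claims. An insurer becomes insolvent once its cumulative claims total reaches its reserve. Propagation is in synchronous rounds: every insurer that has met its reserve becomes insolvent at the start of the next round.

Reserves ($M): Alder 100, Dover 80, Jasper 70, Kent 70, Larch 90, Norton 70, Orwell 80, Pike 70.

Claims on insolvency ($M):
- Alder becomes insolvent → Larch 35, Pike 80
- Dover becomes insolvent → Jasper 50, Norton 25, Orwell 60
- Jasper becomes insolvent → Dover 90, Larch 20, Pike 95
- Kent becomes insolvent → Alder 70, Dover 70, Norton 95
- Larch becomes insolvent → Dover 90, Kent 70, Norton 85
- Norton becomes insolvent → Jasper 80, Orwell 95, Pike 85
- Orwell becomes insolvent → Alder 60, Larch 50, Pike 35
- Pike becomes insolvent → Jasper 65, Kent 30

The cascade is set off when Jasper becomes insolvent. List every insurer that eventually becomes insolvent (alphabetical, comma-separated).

Dover, Jasper, Pike

Round 1 — Jasper becomes insolvent (initial).
  Dover: +90 → 90 ≥ 80
  Larch: +20 → 20 < 90
  Pike: +95 → 95 ≥ 70
Round 2 — Dover, Pike become insolvent.
  Kent: +30 → 30 < 70
  Norton: +25 → 25 < 70
  Orwell: +60 → 60 < 80
No further insolvencies.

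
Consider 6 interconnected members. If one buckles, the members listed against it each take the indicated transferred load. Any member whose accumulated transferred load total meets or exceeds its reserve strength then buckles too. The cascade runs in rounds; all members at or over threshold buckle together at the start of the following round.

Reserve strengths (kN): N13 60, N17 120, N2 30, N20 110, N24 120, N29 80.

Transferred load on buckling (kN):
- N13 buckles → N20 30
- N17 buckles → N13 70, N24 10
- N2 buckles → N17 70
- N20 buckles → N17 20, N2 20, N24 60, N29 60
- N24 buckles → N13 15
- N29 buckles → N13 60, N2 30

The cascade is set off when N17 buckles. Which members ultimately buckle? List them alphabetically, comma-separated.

N13, N17

Round 1 — N17 buckles (initial).
  N13: +70 → 70 ≥ 60
  N24: +10 → 10 < 120
Round 2 — N13 buckles.
  N20: +30 → 30 < 110
No further bucklings.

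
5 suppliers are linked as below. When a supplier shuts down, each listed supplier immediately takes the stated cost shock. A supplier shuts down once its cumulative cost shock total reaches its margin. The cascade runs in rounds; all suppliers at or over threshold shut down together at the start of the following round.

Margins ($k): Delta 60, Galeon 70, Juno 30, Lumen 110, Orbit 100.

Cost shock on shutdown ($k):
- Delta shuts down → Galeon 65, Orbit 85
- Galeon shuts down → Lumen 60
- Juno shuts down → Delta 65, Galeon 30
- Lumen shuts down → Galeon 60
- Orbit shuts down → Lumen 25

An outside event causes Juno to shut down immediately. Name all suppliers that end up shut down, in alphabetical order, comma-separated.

Delta, Galeon, Juno

Round 1 — Juno shuts down (initial).
  Delta: +65 → 65 ≥ 60
  Galeon: +30 → 30 < 70
Round 2 — Delta shuts down.
  Galeon: +65 → 95 ≥ 70
  Orbit: +85 → 85 < 100
Round 3 — Galeon shuts down.
  Lumen: +60 → 60 < 110
No further shutdowns.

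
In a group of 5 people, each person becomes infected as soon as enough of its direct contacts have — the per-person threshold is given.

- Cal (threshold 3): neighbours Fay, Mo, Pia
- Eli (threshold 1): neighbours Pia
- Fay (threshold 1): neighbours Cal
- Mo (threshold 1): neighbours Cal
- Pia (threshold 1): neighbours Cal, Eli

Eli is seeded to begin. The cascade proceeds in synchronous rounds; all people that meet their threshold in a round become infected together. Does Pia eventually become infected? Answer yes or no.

yes

Round 1 — Eli becomes infected (initial).
Round 2 — checking thresholds:
  Pia: 1 of 2 neighbours ≥ 1, becomes infected.
Round 3 — no new infections; cascade stops.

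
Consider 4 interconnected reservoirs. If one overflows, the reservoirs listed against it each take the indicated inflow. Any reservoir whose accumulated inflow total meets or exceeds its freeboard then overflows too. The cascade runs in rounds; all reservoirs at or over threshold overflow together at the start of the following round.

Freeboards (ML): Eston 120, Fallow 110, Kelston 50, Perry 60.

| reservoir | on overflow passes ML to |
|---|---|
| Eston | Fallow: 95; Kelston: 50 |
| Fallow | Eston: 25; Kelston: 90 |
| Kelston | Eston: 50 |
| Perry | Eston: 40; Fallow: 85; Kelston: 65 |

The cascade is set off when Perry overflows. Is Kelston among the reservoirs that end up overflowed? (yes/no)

Round 1 — Perry overflows (initial).
  Eston: +40 → 40 < 120
  Fallow: +85 → 85 < 110
  Kelston: +65 → 65 ≥ 50
Round 2 — Kelston overflows.
  Eston: +50 → 90 < 120
No further overflows.

yes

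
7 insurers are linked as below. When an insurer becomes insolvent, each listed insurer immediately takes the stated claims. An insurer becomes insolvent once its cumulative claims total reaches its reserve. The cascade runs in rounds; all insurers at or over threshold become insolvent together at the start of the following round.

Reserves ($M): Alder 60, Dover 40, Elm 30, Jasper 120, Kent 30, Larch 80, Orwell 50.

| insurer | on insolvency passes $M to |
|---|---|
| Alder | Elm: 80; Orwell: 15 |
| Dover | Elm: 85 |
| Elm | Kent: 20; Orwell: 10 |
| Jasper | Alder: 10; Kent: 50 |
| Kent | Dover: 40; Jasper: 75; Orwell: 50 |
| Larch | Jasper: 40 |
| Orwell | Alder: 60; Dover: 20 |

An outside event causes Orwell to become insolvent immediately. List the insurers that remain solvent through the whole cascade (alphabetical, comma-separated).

Dover, Jasper, Kent, Larch

Round 1 — Orwell becomes insolvent (initial).
  Alder: +60 → 60 ≥ 60
  Dover: +20 → 20 < 40
Round 2 — Alder becomes insolvent.
  Elm: +80 → 80 ≥ 30
Round 3 — Elm becomes insolvent.
  Kent: +20 → 20 < 30
No further insolvencies.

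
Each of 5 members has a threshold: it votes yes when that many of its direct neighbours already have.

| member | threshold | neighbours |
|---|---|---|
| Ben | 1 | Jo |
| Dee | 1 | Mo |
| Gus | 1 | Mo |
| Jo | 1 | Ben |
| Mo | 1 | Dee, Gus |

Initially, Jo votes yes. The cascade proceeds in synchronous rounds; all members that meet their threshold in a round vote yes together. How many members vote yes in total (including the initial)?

2

Round 1 — Jo votes yes (initial).
Round 2 — checking thresholds:
  Ben: 1 of 1 neighbours ≥ 1, votes yes.
Round 3 — no new yes votes; cascade stops.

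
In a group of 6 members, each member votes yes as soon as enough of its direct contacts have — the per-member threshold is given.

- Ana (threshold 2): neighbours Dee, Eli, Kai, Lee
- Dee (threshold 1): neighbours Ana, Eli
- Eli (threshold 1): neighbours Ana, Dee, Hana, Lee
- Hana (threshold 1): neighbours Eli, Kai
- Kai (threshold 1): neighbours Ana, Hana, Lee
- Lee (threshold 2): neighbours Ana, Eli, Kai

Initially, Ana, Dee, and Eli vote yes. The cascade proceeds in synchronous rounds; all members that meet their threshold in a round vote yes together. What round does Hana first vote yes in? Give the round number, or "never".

Round 1 — Ana, Dee, Eli vote yes (initial).
Round 2 — checking thresholds:
  Hana: 1 of 2 neighbours ≥ 1, votes yes.
  Kai: 1 of 3 neighbours ≥ 1, votes yes.
  Lee: 2 of 3 neighbours ≥ 2, votes yes.
Round 3 — no new yes votes; cascade stops.

2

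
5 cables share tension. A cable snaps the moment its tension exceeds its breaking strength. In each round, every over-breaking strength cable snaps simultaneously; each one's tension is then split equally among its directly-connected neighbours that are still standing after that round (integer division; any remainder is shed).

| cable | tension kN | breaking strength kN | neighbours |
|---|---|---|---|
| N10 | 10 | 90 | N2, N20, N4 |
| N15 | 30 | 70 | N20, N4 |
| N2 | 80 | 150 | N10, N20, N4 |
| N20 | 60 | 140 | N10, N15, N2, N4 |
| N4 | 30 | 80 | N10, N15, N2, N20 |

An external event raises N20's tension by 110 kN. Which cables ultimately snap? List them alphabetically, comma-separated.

N10, N15, N2, N20, N4

Round 1 — N20 at 170 > 140. N20 snaps.
  N20 sheds 170 kN to N10, N15, N2, N4: 42 each (2 lost).
    N10: 10+42 = 52 ≤ 90
    N15: 30+42 = 72 > 70
    N2: 80+42 = 122 ≤ 150
    N4: 30+42 = 72 ≤ 80
Round 2 — N15 snaps.
  N15 sheds 72 kN to N4: 72 each.
    N4: 72+72 = 144 > 80
Round 3 — N4 snaps.
  N4 sheds 144 kN to N10, N2: 72 each.
    N10: 52+72 = 124 > 90
    N2: 122+72 = 194 > 150
Round 4 — N10, N2 snap.
  N10 sheds 124 kN: no online neighbours, lost.
  N2 sheds 194 kN: no online neighbours, lost.
No further breaks.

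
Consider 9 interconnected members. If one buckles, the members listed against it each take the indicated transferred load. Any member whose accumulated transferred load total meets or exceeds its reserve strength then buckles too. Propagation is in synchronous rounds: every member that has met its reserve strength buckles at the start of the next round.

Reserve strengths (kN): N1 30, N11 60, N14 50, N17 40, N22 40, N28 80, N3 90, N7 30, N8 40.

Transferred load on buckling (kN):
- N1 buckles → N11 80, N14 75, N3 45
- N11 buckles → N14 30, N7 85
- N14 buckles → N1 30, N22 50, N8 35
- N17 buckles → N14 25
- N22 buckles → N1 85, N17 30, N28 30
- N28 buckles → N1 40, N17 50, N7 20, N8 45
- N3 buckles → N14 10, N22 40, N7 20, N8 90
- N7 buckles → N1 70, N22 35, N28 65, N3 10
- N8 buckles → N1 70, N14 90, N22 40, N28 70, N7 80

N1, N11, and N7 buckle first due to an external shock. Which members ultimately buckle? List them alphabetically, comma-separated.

N1, N11, N14, N17, N22, N28, N7, N8

Round 1 — N1, N11, N7 buckle (initial).
  N14: +75+30 → 105 ≥ 50
  N22: +35 → 35 < 40
  N28: +65 → 65 < 80
  N3: +45+10 → 55 < 90
Round 2 — N14 buckles.
  N22: +50 → 85 ≥ 40
  N8: +35 → 35 < 40
Round 3 — N22 buckles.
  N17: +30 → 30 < 40
  N28: +30 → 95 ≥ 80
Round 4 — N28 buckles.
  N17: +50 → 80 ≥ 40
  N8: +45 → 80 ≥ 40
Round 5 — N17, N8 buckle.
No further bucklings.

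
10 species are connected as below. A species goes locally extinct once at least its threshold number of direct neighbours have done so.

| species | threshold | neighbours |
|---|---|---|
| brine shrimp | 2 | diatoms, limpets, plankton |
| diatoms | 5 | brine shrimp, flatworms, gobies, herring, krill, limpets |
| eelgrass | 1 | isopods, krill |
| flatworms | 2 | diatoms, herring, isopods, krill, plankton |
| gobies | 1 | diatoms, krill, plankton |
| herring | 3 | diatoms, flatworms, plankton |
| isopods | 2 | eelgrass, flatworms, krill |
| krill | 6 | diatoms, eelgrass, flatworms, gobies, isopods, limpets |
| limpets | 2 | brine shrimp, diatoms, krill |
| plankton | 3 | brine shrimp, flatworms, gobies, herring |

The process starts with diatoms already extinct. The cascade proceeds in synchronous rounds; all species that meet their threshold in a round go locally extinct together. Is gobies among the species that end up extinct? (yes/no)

Round 1 — diatoms goes locally extinct (initial).
Round 2 — checking thresholds:
  brine shrimp: 1 of 3 neighbours < 2, below threshold.
  flatworms: 1 of 5 neighbours < 2, below threshold.
  gobies: 1 of 3 neighbours ≥ 1, goes locally extinct.
  herring: 1 of 3 neighbours < 3, below threshold.
  krill: 1 of 6 neighbours < 6, below threshold.
  limpets: 1 of 3 neighbours < 2, below threshold.
Round 3 — no new extinctions; cascade stops.

yes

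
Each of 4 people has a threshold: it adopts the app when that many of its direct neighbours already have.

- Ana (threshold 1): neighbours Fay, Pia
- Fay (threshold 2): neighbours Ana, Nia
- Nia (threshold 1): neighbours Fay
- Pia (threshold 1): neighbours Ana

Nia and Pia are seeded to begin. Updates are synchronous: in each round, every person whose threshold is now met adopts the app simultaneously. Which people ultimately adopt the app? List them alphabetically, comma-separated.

Round 1 — Nia, Pia adopt the app (initial).
Round 2 — checking thresholds:
  Ana: 1 of 2 neighbours ≥ 1, adopts the app.
  Fay: 1 of 2 neighbours < 2, holds.
Round 3 — checking thresholds:
  Fay: 2 of 2 neighbours ≥ 2, adopts the app.
Round 4 — no new adoptions; cascade stops.

Ana, Fay, Nia, Pia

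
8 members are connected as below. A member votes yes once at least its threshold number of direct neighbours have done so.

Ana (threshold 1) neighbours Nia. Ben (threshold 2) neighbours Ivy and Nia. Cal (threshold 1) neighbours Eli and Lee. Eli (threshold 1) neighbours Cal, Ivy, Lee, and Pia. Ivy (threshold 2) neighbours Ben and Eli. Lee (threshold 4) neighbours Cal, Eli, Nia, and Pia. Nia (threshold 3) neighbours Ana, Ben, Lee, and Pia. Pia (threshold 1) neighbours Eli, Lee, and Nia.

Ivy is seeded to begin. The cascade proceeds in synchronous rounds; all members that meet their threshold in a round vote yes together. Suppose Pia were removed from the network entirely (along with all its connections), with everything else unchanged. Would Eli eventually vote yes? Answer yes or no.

yes

With Pia removed:
Round 1 — Ivy votes yes (initial).
Round 2 — checking thresholds:
  Ben: 1 of 2 neighbours < 2, holds.
  Eli: 1 of 3 neighbours ≥ 1, votes yes.
Round 3 — checking thresholds:
  Ben: 1 of 2 neighbours < 2, holds.
  Cal: 1 of 2 neighbours ≥ 1, votes yes.
  Lee: 1 of 3 neighbours < 4, holds.
Round 4 — no new yes votes; cascade stops.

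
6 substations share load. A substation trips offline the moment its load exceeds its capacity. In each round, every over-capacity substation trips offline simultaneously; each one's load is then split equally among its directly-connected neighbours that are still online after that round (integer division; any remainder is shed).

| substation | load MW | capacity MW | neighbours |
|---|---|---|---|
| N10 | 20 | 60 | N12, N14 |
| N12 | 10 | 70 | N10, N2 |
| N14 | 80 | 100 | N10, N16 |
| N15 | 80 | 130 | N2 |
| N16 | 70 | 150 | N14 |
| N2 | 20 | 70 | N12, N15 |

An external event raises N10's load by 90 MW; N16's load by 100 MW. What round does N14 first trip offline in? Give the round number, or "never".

2

Round 1 — N10 at 110 > 60; N16 at 170 > 150. N10, N16 trip offline.
  N10 sheds 110 MW to N12, N14: 55 each.
    N12: 10+55 = 65 ≤ 70
    N14: 80+55 = 135 > 100
  N16 sheds 170 MW to N14: 170 each.
    N14: 135+170 = 305 > 100
Round 2 — N14 trips offline.
  N14 sheds 305 MW: no online neighbours, lost.
No further trips.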